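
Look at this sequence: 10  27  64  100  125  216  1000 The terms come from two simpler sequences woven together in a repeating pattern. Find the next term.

Reading positions in blocks of 3 reveals the pattern ABB — 2 tracks woven together.
Track A: 10, 100, 1000 — powers of 10.
Track B: 27, 64, 125, 216 — consecutive cubes n³ from n = 3.
Term 8 comes from track B (its 5th entry): 343.

343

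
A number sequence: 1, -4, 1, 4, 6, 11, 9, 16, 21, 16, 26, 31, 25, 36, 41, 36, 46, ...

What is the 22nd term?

The slot pattern repeats as ABB (period 3), so there are 2 interleaved tracks.
Stream A is 1, 4, 9, 16, 25, 36, which is the squares 1², 2², 3², ….
Stream B is -4, 1, 6, 11, 16, 21, 26, 31, 36, 41, 46, which is linear: a_n = -9 + 5·n.
Position 22 falls in stream A as its term 8, giving 64.

64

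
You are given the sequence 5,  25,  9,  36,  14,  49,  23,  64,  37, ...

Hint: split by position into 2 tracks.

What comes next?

81

The terms cycle through 2 interleaved subsequences.
Stream A: 5, 9, 14, 23, 37. Each term equals the sum of the previous two.
Stream B: 25, 36, 49, 64. The squares 5², 6², 7², ….
The 10th slot belongs to stream B; its 5th term is 81.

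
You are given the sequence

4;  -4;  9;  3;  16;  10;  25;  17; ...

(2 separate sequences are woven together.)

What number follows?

Positions 1, 3, 5, … form one subsequence and positions 2, 4, 6, … form another.
Subsequence A: 4, 9, 16, 25. Consecutive squares n² from n = 2.
Subsequence B: -4, 3, 10, 17. Arithmetic, step +7.
Term 9 comes from subsequence A (its 5th entry): 36.

36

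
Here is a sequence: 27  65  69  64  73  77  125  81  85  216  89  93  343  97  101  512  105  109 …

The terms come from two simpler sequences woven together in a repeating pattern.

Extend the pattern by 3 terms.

729, 113, 117

Positions follow the repeating pattern ABB; grouping by letter gives 2 tracks.
Track A: 27, 64, 125, 216, 343, 512 (perfect cubes starting at 3³).
Track B: 65, 69, 73, 77, 81, 85, 89, 93, 97, 101, 105, 109 (adding 4 each time).
The 19th slot belongs to track A; its 7th term is 729.
The 20th slot belongs to track B; its 13th term is 113.
Position 21 → track B, term 14 = 117.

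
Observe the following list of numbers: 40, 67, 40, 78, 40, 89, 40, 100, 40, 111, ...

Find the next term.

The terms cycle through 2 interleaved subsequences.
Track A: 40, 40, 40, 40, 40. Always 40.
Track B: 67, 78, 89, 100, 111. Adding 11 each time.
The 11th slot belongs to track A; its 6th term is 40.

40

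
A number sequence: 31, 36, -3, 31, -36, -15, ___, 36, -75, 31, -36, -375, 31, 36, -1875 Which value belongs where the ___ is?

Split by position mod 3: positions 1, 4, 7, … form one track, and each other residue class forms its own.
Track A: 31, 31, ?, 31, 31. Always 31.
Track B: 36, -36, 36, -36, 36. Oscillating between 36 and -36.
Track C: -3, -15, -75, -375, -1875. Geometric, ×5 each step.
The gap is track A's term 3; the rule gives 31.

31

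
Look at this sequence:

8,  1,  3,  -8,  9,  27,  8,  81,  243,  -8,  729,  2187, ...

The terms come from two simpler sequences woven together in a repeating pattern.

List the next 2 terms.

Reading positions in blocks of 3 reveals the pattern ABB — 2 tracks woven together.
Subsequence A = 8, -8, 8, -8: the oscillation 8·(−1)^(n+1).
Subsequence B = 1, 3, 9, 27, 81, 243, 729, 2187: successive powers of 3.
Position 13 falls in subsequence A as its term 5, giving 8.
Position 14 falls in subsequence B as its term 9, giving 6561.

8, 6561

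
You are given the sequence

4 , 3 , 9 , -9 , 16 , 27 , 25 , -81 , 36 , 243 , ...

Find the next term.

Split by position mod 2 into 2 tracks.
Track A = 4, 9, 16, 25, 36: perfect squares starting at 2².
Track B = 3, -9, 27, -81, 243: geometric, ×-3 each step.
Position 11 falls in track A as its term 6, giving 49.

49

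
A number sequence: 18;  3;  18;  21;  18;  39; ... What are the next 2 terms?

Split by position mod 2 into 2 tracks.
Track A is 18, 18, 18, which is always 18.
Track B is 3, 21, 39, which is arithmetic, step +18.
The 7th slot belongs to track A; its 4th term is 18.
Term 8 comes from track B (its 4th entry): 57.

18, 57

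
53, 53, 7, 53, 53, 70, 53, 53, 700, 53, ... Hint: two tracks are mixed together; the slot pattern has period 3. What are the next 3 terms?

The slot pattern repeats as AAB (period 3), so there are 2 interleaved tracks.
Track A: 53, 53, 53, 53, 53, 53, 53 (always 53).
Track B: 7, 70, 700 (geometric with ratio 10).
Term 11 comes from track A (its 8th entry): 53.
Term 12 comes from track B (its 4th entry): 7000.
Position 13 → track A, term 9 = 53.

53, 7000, 53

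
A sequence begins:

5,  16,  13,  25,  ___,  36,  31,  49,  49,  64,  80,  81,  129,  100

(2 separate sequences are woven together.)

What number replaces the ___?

Odd-indexed and even-indexed terms follow separate rules.
Track A = 5, 13, ?, 31, 49, 80, 129: Fibonacci-style (each term is the sum of the two before it).
Track B = 16, 25, 36, 49, 64, 81, 100: perfect squares starting at 4².
Track A's pattern makes the blank 18.

18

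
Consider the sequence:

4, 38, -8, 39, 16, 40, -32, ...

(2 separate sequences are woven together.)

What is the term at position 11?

-128

Split by position mod 2 into 2 tracks.
Track A is 4, -8, 16, -32, which is a geometric progression (common ratio -2).
Track B is 38, 39, 40, which is arithmetic, step +1.
The 11th slot belongs to track A; its 6th term is -128.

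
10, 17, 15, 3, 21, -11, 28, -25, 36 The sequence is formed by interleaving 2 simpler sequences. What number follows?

The terms cycle through 2 interleaved subsequences.
Track A is 10, 15, 21, 28, 36, which is the triangular numbers T_4, T_5, ….
Track B is 17, 3, -11, -25, which is arithmetic with common difference −14.
The 10th slot belongs to track B; its 5th term is -39.

-39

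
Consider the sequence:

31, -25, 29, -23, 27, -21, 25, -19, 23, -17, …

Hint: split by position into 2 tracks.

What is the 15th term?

Odd-indexed and even-indexed terms follow separate rules.
Subsequence A: 31, 29, 27, 25, 23 — arithmetic, step −2.
Subsequence B: -25, -23, -21, -19, -17 — linear: a_n = -27 + 2·n.
Position 15 → subsequence A, term 8 = 17.

17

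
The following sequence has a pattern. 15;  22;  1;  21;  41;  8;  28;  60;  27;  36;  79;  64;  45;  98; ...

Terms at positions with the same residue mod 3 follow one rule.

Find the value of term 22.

78

Read the sequence 3 terms at a time; column i is its own pattern.
Track A: 15, 21, 28, 36, 45 — triangular numbers starting at T_5.
Track B: 22, 41, 60, 79, 98 — linear: a_n = 3 + 19·n.
Track C: 1, 8, 27, 64 — consecutive cubes n³ from n = 1.
Term 22 comes from track A (its 8th entry): 78.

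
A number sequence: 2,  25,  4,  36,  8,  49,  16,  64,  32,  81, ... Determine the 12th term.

Taking every 2nd term gives 2 separate tracks.
Stream A = 2, 4, 8, 16, 32: powers 2^1, 2^2, 2^3, ….
Stream B = 25, 36, 49, 64, 81: consecutive squares n² from n = 5.
The 12th slot belongs to stream B; its 6th term is 100.

100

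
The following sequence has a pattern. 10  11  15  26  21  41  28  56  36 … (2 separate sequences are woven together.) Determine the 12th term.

The terms cycle through 2 interleaved subsequences.
Track A: 10, 15, 21, 28, 36 (the triangular numbers T_4, T_5, …).
Track B: 11, 26, 41, 56 (adding 15 each time).
Position 12 falls in track B as its term 6, giving 86.

86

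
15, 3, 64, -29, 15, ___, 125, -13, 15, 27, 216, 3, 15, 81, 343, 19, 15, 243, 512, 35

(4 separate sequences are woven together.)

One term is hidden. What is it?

Split by position mod 4: positions 1, 5, 9, … form one track, and each other residue class forms its own.
Track A: 15, 15, 15, 15, 15 (constant 15).
Track B: 3, ?, 27, 81, 243 (successive powers of 3).
Track C: 64, 125, 216, 343, 512 (consecutive cubes n³ from n = 4).
Track D: -29, -13, 3, 19, 35 (adding 16 each time).
Track B's pattern makes the blank 9.

9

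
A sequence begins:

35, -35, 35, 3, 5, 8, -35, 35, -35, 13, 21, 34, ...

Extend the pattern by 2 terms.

35, -35

Reading positions in blocks of 6 reveals the pattern AAABBB — 2 tracks woven together.
Stream A: 35, -35, 35, -35, 35, -35. The oscillation 35·(−1)^(n+1).
Stream B: 3, 5, 8, 13, 21, 34. Each term equals the sum of the previous two.
Term 13 comes from stream A (its 7th entry): 35.
The 14th slot belongs to stream A; its 8th term is -35.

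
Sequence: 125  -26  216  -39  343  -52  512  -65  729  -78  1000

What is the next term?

Taking every 2nd term gives 2 separate tracks.
Stream A is 125, 216, 343, 512, 729, 1000, which is the cubes 5³, 6³, 7³, ….
Stream B is -26, -39, -52, -65, -78, which is linear: a_n = -13 − 13·n.
Position 12 → stream B, term 6 = -91.

-91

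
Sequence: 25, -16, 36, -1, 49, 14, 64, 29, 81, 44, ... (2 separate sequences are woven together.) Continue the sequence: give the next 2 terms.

100, 59

The terms cycle through 2 interleaved subsequences.
Track A: 25, 36, 49, 64, 81 (the squares 5², 6², 7², …).
Track B: -16, -1, 14, 29, 44 (linear: a_n = -31 + 15·n).
Position 11 falls in track A as its term 6, giving 100.
Term 12 comes from track B (its 6th entry): 59.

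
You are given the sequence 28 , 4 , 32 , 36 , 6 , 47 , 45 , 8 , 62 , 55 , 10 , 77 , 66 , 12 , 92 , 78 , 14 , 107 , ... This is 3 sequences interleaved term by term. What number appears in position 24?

137

The terms cycle through 3 interleaved subsequences.
Stream A is 28, 36, 45, 55, 66, 78, which is triangular numbers n(n+1)/2 for n = 7, 8, ….
Stream B is 4, 6, 8, 10, 12, 14, which is linear: a_n = 2 + 2·n.
Stream C is 32, 47, 62, 77, 92, 107, which is adding 15 each time.
The 24th slot belongs to stream C; its 8th term is 137.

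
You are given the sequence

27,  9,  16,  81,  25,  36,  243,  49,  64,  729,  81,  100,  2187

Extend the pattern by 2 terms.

Reading positions in blocks of 3 reveals the pattern ABB — 2 tracks woven together.
Track A = 27, 81, 243, 729, 2187: powers 3^3, 3^4, 3^5, ….
Track B = 9, 16, 25, 36, 49, 64, 81, 100: consecutive squares n² from n = 3.
Position 14 falls in track B as its term 9, giving 121.
The 15th slot belongs to track B; its 10th term is 144.

121, 144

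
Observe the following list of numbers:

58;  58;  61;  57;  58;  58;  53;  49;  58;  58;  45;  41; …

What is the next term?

Positions follow the repeating pattern AABB; grouping by letter gives 2 tracks.
Track A = 58, 58, 58, 58, 58, 58: the constant sequence 58.
Track B = 61, 57, 53, 49, 45, 41: linear: a_n = 65 − 4·n.
Position 13 → track A, term 7 = 58.

58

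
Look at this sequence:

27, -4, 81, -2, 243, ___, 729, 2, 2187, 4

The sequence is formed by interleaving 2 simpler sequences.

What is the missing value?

0

Split by position mod 2 into 2 tracks.
Track A: 27, 81, 243, 729, 2187 (powers 3^3, 3^4, 3^5, …).
Track B: -4, -2, ?, 2, 4 (adding 2 each time).
The gap is track B's term 3; the rule gives 0.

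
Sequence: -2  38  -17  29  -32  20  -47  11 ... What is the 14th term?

Taking every 2nd term gives 2 separate tracks.
Stream A is -2, -17, -32, -47, which is arithmetic, step −15.
Stream B is 38, 29, 20, 11, which is subtracting 9 each time.
The 14th slot belongs to stream B; its 7th term is -16.

-16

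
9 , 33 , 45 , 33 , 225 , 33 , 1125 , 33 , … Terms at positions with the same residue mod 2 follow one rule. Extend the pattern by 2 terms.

The terms cycle through 2 interleaved subsequences.
Track A = 9, 45, 225, 1125: a geometric progression (common ratio 5).
Track B = 33, 33, 33, 33: always 33.
Position 9 → track A, term 5 = 5625.
Position 10 → track B, term 5 = 33.

5625, 33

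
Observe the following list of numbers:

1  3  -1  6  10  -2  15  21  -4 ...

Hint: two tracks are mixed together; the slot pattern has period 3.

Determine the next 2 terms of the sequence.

28, 36

Reading positions in blocks of 3 reveals the pattern AAB — 2 tracks woven together.
Track A = 1, 3, 6, 10, 15, 21: triangular numbers starting at T_1.
Track B = -1, -2, -4: a geometric progression (common ratio 2).
Position 10 falls in track A as its term 7, giving 28.
Position 11 falls in track A as its term 8, giving 36.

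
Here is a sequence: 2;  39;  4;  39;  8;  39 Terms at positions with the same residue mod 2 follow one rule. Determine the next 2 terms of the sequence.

16, 39

Taking every 2nd term gives 2 separate tracks.
Stream A is 2, 4, 8, which is powers 2^1, 2^2, 2^3, ….
Stream B is 39, 39, 39, which is constant 39.
Position 7 → stream A, term 4 = 16.
The 8th slot belongs to stream B; its 4th term is 39.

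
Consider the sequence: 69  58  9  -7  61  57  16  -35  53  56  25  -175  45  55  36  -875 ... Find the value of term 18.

54

Split by position mod 4: positions 1, 5, 9, … form one track, and each other residue class forms its own.
Stream A is 69, 61, 53, 45, which is linear: a_n = 77 − 8·n.
Stream B is 58, 57, 56, 55, which is arithmetic with common difference −1.
Stream C is 9, 16, 25, 36, which is perfect squares starting at 3².
Stream D is -7, -35, -175, -875, which is geometric, ×5 each step.
Position 18 → stream B, term 5 = 54.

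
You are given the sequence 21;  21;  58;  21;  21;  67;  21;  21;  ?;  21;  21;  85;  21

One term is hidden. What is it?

76

Reading positions in blocks of 3 reveals the pattern AAB — 2 tracks woven together.
Track A: 21, 21, 21, 21, 21, 21, 21, 21, 21. Constant 21.
Track B: 58, 67, ?, 85. Adding 9 each time.
The gap is track B's term 3; the rule gives 76.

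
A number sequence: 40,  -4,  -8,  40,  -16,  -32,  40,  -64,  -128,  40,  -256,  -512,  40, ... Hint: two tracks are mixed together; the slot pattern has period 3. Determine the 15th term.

Positions follow the repeating pattern ABB; grouping by letter gives 2 tracks.
Stream A: 40, 40, 40, 40, 40 (the constant sequence 40).
Stream B: -4, -8, -16, -32, -64, -128, -256, -512 (geometric, ×2 each step).
The 15th slot belongs to stream B; its 10th term is -2048.

-2048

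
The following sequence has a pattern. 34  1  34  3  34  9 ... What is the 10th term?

Odd-indexed and even-indexed terms follow separate rules.
Track A = 34, 34, 34: constant 34.
Track B = 1, 3, 9: successive powers of 3.
Term 10 comes from track B (its 5th entry): 81.

81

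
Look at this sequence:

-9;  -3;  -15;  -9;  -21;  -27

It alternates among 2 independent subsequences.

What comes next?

Positions 1, 3, 5, … form one subsequence and positions 2, 4, 6, … form another.
Stream A is -9, -15, -21, which is arithmetic with common difference −6.
Stream B is -3, -9, -27, which is a geometric progression (common ratio 3).
Term 7 comes from stream A (its 4th entry): -27.

-27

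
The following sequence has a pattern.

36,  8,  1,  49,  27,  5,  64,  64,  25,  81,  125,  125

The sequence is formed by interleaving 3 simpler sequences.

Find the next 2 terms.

Split by position mod 3: positions 1, 4, 7, … form one track, and each other residue class forms its own.
Stream A: 36, 49, 64, 81 (the squares 6², 7², 8², …).
Stream B: 8, 27, 64, 125 (the cubes 2³, 3³, 4³, …).
Stream C: 1, 5, 25, 125 (powers of 5).
The 13th slot belongs to stream A; its 5th term is 100.
The 14th slot belongs to stream B; its 5th term is 216.

100, 216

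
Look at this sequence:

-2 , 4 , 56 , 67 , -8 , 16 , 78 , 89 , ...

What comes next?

-32

Positions follow the repeating pattern AABB; grouping by letter gives 2 tracks.
Track A: -2, 4, -8, 16 — geometric, ×-2 each step.
Track B: 56, 67, 78, 89 — arithmetic with common difference +11.
Term 9 comes from track A (its 5th entry): -32.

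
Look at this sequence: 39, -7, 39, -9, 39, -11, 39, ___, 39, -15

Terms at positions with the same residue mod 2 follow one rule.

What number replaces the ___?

Split by position mod 2 into 2 tracks.
Stream A: 39, 39, 39, 39, 39 — always 39.
Stream B: -7, -9, -11, ?, -15 — arithmetic with common difference −2.
Filling stream B at index 4 by its rule yields -13.

-13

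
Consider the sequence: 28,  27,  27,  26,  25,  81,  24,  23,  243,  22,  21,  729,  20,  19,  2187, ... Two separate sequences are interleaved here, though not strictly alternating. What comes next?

The slot pattern repeats as AAB (period 3), so there are 2 interleaved tracks.
Subsequence A: 28, 27, 26, 25, 24, 23, 22, 21, 20, 19. Linear: a_n = 29 − n.
Subsequence B: 27, 81, 243, 729, 2187. Powers of 3.
Position 16 → subsequence A, term 11 = 18.

18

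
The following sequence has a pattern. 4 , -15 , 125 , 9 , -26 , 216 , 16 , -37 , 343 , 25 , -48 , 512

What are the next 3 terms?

36, -59, 729

Read the sequence 3 terms at a time; column i is its own pattern.
Track A is 4, 9, 16, 25, which is consecutive squares n² from n = 2.
Track B is -15, -26, -37, -48, which is arithmetic, step −11.
Track C is 125, 216, 343, 512, which is consecutive cubes n³ from n = 5.
Position 13 → track A, term 5 = 36.
Term 14 comes from track B (its 5th entry): -59.
The 15th slot belongs to track C; its 5th term is 729.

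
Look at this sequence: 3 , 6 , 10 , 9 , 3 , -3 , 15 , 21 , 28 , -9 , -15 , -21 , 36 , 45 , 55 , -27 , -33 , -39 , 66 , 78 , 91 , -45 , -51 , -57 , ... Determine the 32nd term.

The slot pattern repeats as AAABBB (period 6), so there are 2 interleaved tracks.
Track A: 3, 6, 10, 15, 21, 28, 36, 45, 55, 66, 78, 91. Triangular numbers n(n+1)/2 for n = 2, 3, ….
Track B: 9, 3, -3, -9, -15, -21, -27, -33, -39, -45, -51, -57. Arithmetic with common difference −6.
Term 32 comes from track A (its 17th entry): 171.

171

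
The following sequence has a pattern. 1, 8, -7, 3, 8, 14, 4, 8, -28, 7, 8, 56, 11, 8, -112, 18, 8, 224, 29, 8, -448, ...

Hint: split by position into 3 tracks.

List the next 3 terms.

Taking every 3rd term gives 3 separate tracks.
Subsequence A: 1, 3, 4, 7, 11, 18, 29 — a Fibonacci-like recurrence a_n = a_{n-1} + a_{n-2}.
Subsequence B: 8, 8, 8, 8, 8, 8, 8 — the constant sequence 8.
Subsequence C: -7, 14, -28, 56, -112, 224, -448 — multiplying by -2 each time.
The 22nd slot belongs to subsequence A; its 8th term is 47.
The 23rd slot belongs to subsequence B; its 8th term is 8.
Position 24 → subsequence C, term 8 = 896.

47, 8, 896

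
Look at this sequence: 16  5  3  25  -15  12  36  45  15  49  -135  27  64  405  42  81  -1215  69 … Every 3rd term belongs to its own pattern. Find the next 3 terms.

Taking every 3rd term gives 3 separate tracks.
Subsequence A: 16, 25, 36, 49, 64, 81 — the squares 4², 5², 6², ….
Subsequence B: 5, -15, 45, -135, 405, -1215 — geometric with ratio -3.
Subsequence C: 3, 12, 15, 27, 42, 69 — a Fibonacci-like recurrence a_n = a_{n-1} + a_{n-2}.
Term 19 comes from subsequence A (its 7th entry): 100.
Term 20 comes from subsequence B (its 7th entry): 3645.
The 21st slot belongs to subsequence C; its 7th term is 111.

100, 3645, 111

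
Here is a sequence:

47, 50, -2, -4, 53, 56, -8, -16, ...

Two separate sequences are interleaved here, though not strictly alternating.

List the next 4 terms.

59, 62, -32, -64

Positions follow the repeating pattern AABB; grouping by letter gives 2 tracks.
Track A: 47, 50, 53, 56. Arithmetic with common difference +3.
Track B: -2, -4, -8, -16. Geometric, ×2 each step.
Term 9 comes from track A (its 5th entry): 59.
Position 10 falls in track A as its term 6, giving 62.
Position 11 → track B, term 5 = -32.
The 12th slot belongs to track B; its 6th term is -64.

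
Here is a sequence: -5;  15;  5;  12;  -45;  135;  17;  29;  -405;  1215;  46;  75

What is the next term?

-3645

Positions follow the repeating pattern AABB; grouping by letter gives 2 tracks.
Track A is -5, 15, -45, 135, -405, 1215, which is multiplying by -3 each time.
Track B is 5, 12, 17, 29, 46, 75, which is Fibonacci-style (each term is the sum of the two before it).
Term 13 comes from track A (its 7th entry): -3645.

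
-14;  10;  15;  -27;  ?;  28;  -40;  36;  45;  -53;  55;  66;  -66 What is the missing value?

21

Reading positions in blocks of 3 reveals the pattern ABB — 2 tracks woven together.
Track A: -14, -27, -40, -53, -66 — arithmetic, step −13.
Track B: 10, 15, ?, 28, 36, 45, 55, 66 — triangular numbers n(n+1)/2 for n = 4, 5, ….
So the missing entry in track B is 21.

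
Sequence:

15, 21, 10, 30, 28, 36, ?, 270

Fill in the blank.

Positions follow the repeating pattern AABB; grouping by letter gives 2 tracks.
Stream A: 15, 21, 28, 36 (triangular numbers starting at T_5).
Stream B: 10, 30, ?, 270 (geometric with ratio 3).
The gap is stream B's term 3; the rule gives 90.

90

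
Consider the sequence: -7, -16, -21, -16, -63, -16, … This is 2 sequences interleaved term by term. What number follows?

-189

The terms cycle through 2 interleaved subsequences.
Track A = -7, -21, -63: geometric with ratio 3.
Track B = -16, -16, -16: the constant sequence -16.
Term 7 comes from track A (its 4th entry): -189.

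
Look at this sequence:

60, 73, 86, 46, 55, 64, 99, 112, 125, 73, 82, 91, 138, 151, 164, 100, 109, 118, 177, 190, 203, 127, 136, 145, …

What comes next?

216

Positions follow the repeating pattern AAABBB; grouping by letter gives 2 tracks.
Track A: 60, 73, 86, 99, 112, 125, 138, 151, 164, 177, 190, 203 (adding 13 each time).
Track B: 46, 55, 64, 73, 82, 91, 100, 109, 118, 127, 136, 145 (linear: a_n = 37 + 9·n).
The 25th slot belongs to track A; its 13th term is 216.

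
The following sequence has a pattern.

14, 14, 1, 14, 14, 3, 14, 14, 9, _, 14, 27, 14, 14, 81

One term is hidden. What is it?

Positions follow the repeating pattern AAB; grouping by letter gives 2 tracks.
Stream A: 14, 14, 14, 14, 14, 14, ?, 14, 14, 14. The constant sequence 14.
Stream B: 1, 3, 9, 27, 81. Successive powers of 3.
So the missing entry in stream A is 14.

14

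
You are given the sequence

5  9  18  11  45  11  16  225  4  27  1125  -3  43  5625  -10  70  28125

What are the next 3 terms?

The terms cycle through 3 interleaved subsequences.
Stream A = 5, 11, 16, 27, 43, 70: each term equals the sum of the previous two.
Stream B = 9, 45, 225, 1125, 5625, 28125: geometric with ratio 5.
Stream C = 18, 11, 4, -3, -10: subtracting 7 each time.
Term 18 comes from stream C (its 6th entry): -17.
Term 19 comes from stream A (its 7th entry): 113.
Position 20 falls in stream B as its term 7, giving 140625.

-17, 113, 140625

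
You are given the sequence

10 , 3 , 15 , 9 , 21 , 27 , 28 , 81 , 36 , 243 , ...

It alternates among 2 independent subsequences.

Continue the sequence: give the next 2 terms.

45, 729

Taking every 2nd term gives 2 separate tracks.
Subsequence A: 10, 15, 21, 28, 36 — triangular numbers starting at T_4.
Subsequence B: 3, 9, 27, 81, 243 — a geometric progression (common ratio 3).
Position 11 falls in subsequence A as its term 6, giving 45.
Term 12 comes from subsequence B (its 6th entry): 729.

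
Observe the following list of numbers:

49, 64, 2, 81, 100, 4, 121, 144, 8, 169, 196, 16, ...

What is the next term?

Reading positions in blocks of 3 reveals the pattern AAB — 2 tracks woven together.
Track A: 49, 64, 81, 100, 121, 144, 169, 196. The squares 7², 8², 9², ….
Track B: 2, 4, 8, 16. Geometric, ×2 each step.
Position 13 → track A, term 9 = 225.

225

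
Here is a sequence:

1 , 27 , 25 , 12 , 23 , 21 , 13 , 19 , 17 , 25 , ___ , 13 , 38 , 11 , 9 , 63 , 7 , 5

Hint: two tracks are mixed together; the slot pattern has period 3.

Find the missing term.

Reading positions in blocks of 3 reveals the pattern ABB — 2 tracks woven together.
Track A: 1, 12, 13, 25, 38, 63 (a Fibonacci-like recurrence a_n = a_{n-1} + a_{n-2}).
Track B: 27, 25, 23, 21, 19, 17, ?, 13, 11, 9, 7, 5 (linear: a_n = 29 − 2·n).
Track B's pattern makes the blank 15.

15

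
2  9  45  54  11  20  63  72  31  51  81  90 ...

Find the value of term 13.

82

Positions follow the repeating pattern AABB; grouping by letter gives 2 tracks.
Track A: 2, 9, 11, 20, 31, 51. A Fibonacci-like recurrence a_n = a_{n-1} + a_{n-2}.
Track B: 45, 54, 63, 72, 81, 90. Arithmetic, step +9.
The 13th slot belongs to track A; its 7th term is 82.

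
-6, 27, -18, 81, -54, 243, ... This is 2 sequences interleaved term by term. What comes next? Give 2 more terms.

Taking every 2nd term gives 2 separate tracks.
Subsequence A: -6, -18, -54 (multiplying by 3 each time).
Subsequence B: 27, 81, 243 (powers 3^3, 3^4, 3^5, …).
Term 7 comes from subsequence A (its 4th entry): -162.
The 8th slot belongs to subsequence B; its 4th term is 729.

-162, 729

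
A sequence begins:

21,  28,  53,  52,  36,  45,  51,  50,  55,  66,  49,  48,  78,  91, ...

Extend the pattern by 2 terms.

47, 46

Reading positions in blocks of 4 reveals the pattern AABB — 2 tracks woven together.
Subsequence A: 21, 28, 36, 45, 55, 66, 78, 91. Triangular numbers starting at T_6.
Subsequence B: 53, 52, 51, 50, 49, 48. Arithmetic with common difference −1.
Position 15 → subsequence B, term 7 = 47.
Position 16 → subsequence B, term 8 = 46.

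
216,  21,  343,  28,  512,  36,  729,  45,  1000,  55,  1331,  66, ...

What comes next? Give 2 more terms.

1728, 78

The terms cycle through 2 interleaved subsequences.
Subsequence A: 216, 343, 512, 729, 1000, 1331 (perfect cubes starting at 6³).
Subsequence B: 21, 28, 36, 45, 55, 66 (triangular numbers n(n+1)/2 for n = 6, 7, …).
Position 13 falls in subsequence A as its term 7, giving 1728.
The 14th slot belongs to subsequence B; its 7th term is 78.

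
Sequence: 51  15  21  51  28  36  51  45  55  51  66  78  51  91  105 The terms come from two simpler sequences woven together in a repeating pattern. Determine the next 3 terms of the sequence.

51, 120, 136

The slot pattern repeats as ABB (period 3), so there are 2 interleaved tracks.
Track A: 51, 51, 51, 51, 51. The constant sequence 51.
Track B: 15, 21, 28, 36, 45, 55, 66, 78, 91, 105. Triangular numbers n(n+1)/2 for n = 5, 6, ….
The 16th slot belongs to track A; its 6th term is 51.
Term 17 comes from track B (its 11th entry): 120.
Position 18 falls in track B as its term 12, giving 136.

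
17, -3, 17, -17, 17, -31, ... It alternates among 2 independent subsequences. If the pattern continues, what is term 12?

Positions 1, 3, 5, … form one subsequence and positions 2, 4, 6, … form another.
Track A: 17, 17, 17 (the constant sequence 17).
Track B: -3, -17, -31 (arithmetic, step −14).
Position 12 falls in track B as its term 6, giving -73.

-73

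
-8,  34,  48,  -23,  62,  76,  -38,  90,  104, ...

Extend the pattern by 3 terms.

Reading positions in blocks of 3 reveals the pattern ABB — 2 tracks woven together.
Track A = -8, -23, -38: subtracting 15 each time.
Track B = 34, 48, 62, 76, 90, 104: linear: a_n = 20 + 14·n.
Position 10 falls in track A as its term 4, giving -53.
Position 11 → track B, term 7 = 118.
Term 12 comes from track B (its 8th entry): 132.

-53, 118, 132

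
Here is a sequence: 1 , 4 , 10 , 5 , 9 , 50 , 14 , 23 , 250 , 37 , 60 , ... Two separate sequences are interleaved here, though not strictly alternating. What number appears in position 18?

31250

Positions follow the repeating pattern AAB; grouping by letter gives 2 tracks.
Stream A is 1, 4, 5, 9, 14, 23, 37, 60, which is each term equals the sum of the previous two.
Stream B is 10, 50, 250, which is geometric, ×5 each step.
Position 18 falls in stream B as its term 6, giving 31250.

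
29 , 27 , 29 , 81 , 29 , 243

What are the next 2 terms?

Positions 1, 3, 5, … form one subsequence and positions 2, 4, 6, … form another.
Stream A: 29, 29, 29 — the constant sequence 29.
Stream B: 27, 81, 243 — powers of 3.
Term 7 comes from stream A (its 4th entry): 29.
Position 8 → stream B, term 4 = 729.

29, 729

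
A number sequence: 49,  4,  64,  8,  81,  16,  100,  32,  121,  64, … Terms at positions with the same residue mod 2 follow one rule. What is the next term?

Taking every 2nd term gives 2 separate tracks.
Subsequence A: 49, 64, 81, 100, 121. Perfect squares starting at 7².
Subsequence B: 4, 8, 16, 32, 64. Powers of 2.
The 11th slot belongs to subsequence A; its 6th term is 144.

144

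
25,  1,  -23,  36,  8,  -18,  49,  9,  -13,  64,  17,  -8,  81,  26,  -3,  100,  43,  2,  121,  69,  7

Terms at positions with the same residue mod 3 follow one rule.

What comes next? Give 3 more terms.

The terms cycle through 3 interleaved subsequences.
Stream A: 25, 36, 49, 64, 81, 100, 121 (the squares 5², 6², 7², …).
Stream B: 1, 8, 9, 17, 26, 43, 69 (Fibonacci-style (each term is the sum of the two before it)).
Stream C: -23, -18, -13, -8, -3, 2, 7 (arithmetic with common difference +5).
Position 22 → stream A, term 8 = 144.
Position 23 → stream B, term 8 = 112.
Position 24 falls in stream C as its term 8, giving 12.

144, 112, 12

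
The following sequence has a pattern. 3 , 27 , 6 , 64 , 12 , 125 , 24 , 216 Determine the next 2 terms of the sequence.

The terms cycle through 2 interleaved subsequences.
Stream A: 3, 6, 12, 24. Geometric, ×2 each step.
Stream B: 27, 64, 125, 216. The cubes 3³, 4³, 5³, ….
Position 9 falls in stream A as its term 5, giving 48.
Term 10 comes from stream B (its 5th entry): 343.

48, 343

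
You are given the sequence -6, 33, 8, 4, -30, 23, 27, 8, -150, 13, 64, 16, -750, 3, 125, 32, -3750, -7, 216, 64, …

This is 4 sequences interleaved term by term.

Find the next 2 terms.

-18750, -17

Split by position mod 4 into 4 tracks.
Subsequence A: -6, -30, -150, -750, -3750. Multiplying by 5 each time.
Subsequence B: 33, 23, 13, 3, -7. Arithmetic with common difference −10.
Subsequence C: 8, 27, 64, 125, 216. Consecutive cubes n³ from n = 2.
Subsequence D: 4, 8, 16, 32, 64. Powers 2^2, 2^3, 2^4, ….
Position 21 → subsequence A, term 6 = -18750.
Term 22 comes from subsequence B (its 6th entry): -17.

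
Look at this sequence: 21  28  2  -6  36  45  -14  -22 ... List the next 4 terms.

Reading positions in blocks of 4 reveals the pattern AABB — 2 tracks woven together.
Track A = 21, 28, 36, 45: the triangular numbers T_6, T_7, ….
Track B = 2, -6, -14, -22: arithmetic with common difference −8.
Term 9 comes from track A (its 5th entry): 55.
The 10th slot belongs to track A; its 6th term is 66.
Position 11 → track B, term 5 = -30.
Position 12 → track B, term 6 = -38.

55, 66, -30, -38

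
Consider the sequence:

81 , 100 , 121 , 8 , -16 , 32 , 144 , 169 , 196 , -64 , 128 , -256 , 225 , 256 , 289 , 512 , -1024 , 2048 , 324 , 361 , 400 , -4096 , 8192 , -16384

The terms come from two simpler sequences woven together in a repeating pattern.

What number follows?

441

The slot pattern repeats as AAABBB (period 6), so there are 2 interleaved tracks.
Stream A: 81, 100, 121, 144, 169, 196, 225, 256, 289, 324, 361, 400 — the squares 9², 10², 11², ….
Stream B: 8, -16, 32, -64, 128, -256, 512, -1024, 2048, -4096, 8192, -16384 — geometric, ×-2 each step.
The 25th slot belongs to stream A; its 13th term is 441.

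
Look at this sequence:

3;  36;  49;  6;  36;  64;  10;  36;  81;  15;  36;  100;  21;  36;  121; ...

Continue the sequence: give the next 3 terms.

The terms cycle through 3 interleaved subsequences.
Stream A: 3, 6, 10, 15, 21. Triangular numbers starting at T_2.
Stream B: 36, 36, 36, 36, 36. Always 36.
Stream C: 49, 64, 81, 100, 121. Consecutive squares n² from n = 7.
The 16th slot belongs to stream A; its 6th term is 28.
The 17th slot belongs to stream B; its 6th term is 36.
Term 18 comes from stream C (its 6th entry): 144.

28, 36, 144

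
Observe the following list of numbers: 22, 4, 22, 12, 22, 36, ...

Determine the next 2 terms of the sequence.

Split by position mod 2 into 2 tracks.
Stream A = 22, 22, 22: the constant sequence 22.
Stream B = 4, 12, 36: multiplying by 3 each time.
Position 7 falls in stream A as its term 4, giving 22.
Term 8 comes from stream B (its 4th entry): 108.

22, 108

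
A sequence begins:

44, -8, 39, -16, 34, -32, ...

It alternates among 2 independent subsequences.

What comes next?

Positions 1, 3, 5, … form one subsequence and positions 2, 4, 6, … form another.
Track A = 44, 39, 34: subtracting 5 each time.
Track B = -8, -16, -32: multiplying by 2 each time.
The 7th slot belongs to track A; its 4th term is 29.

29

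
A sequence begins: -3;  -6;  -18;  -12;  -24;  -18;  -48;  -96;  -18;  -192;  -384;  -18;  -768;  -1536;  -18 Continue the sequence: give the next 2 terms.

-3072, -6144

Reading positions in blocks of 3 reveals the pattern AAB — 2 tracks woven together.
Track A: -3, -6, -12, -24, -48, -96, -192, -384, -768, -1536 (geometric with ratio 2).
Track B: -18, -18, -18, -18, -18 (always -18).
Position 16 falls in track A as its term 11, giving -3072.
Position 17 → track A, term 12 = -6144.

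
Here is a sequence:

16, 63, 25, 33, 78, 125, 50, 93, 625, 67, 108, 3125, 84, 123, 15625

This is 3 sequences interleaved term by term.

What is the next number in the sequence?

Read the sequence 3 terms at a time; column i is its own pattern.
Subsequence A is 16, 33, 50, 67, 84, which is arithmetic, step +17.
Subsequence B is 63, 78, 93, 108, 123, which is arithmetic, step +15.
Subsequence C is 25, 125, 625, 3125, 15625, which is powers of 5.
Position 16 → subsequence A, term 6 = 101.

101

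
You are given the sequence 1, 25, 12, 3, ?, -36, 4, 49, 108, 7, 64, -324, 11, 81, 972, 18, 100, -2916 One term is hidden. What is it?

36

Split by position mod 3: positions 1, 4, 7, … form one track, and each other residue class forms its own.
Subsequence A = 1, 3, 4, 7, 11, 18: Fibonacci-style (each term is the sum of the two before it).
Subsequence B = 25, ?, 49, 64, 81, 100: the squares 5², 6², 7², ….
Subsequence C = 12, -36, 108, -324, 972, -2916: geometric, ×-3 each step.
So the missing entry in subsequence B is 36.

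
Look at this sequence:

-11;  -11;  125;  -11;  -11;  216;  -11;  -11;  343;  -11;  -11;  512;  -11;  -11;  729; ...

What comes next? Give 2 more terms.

-11, -11

Reading positions in blocks of 3 reveals the pattern AAB — 2 tracks woven together.
Subsequence A: -11, -11, -11, -11, -11, -11, -11, -11, -11, -11 — constant -11.
Subsequence B: 125, 216, 343, 512, 729 — consecutive cubes n³ from n = 5.
Position 16 → subsequence A, term 11 = -11.
Position 17 → subsequence A, term 12 = -11.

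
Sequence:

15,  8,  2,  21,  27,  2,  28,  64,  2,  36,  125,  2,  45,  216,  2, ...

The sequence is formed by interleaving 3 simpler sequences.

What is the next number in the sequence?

55

Taking every 3rd term gives 3 separate tracks.
Stream A is 15, 21, 28, 36, 45, which is triangular numbers starting at T_5.
Stream B is 8, 27, 64, 125, 216, which is the cubes 2³, 3³, 4³, ….
Stream C is 2, 2, 2, 2, 2, which is always 2.
The 16th slot belongs to stream A; its 6th term is 55.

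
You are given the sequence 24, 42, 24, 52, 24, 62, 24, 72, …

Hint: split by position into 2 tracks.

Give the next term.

24

The terms cycle through 2 interleaved subsequences.
Subsequence A: 24, 24, 24, 24. Constant 24.
Subsequence B: 42, 52, 62, 72. Adding 10 each time.
Term 9 comes from subsequence A (its 5th entry): 24.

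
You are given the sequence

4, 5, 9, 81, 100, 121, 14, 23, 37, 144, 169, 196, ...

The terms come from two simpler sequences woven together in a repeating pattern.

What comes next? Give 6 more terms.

60, 97, 157, 225, 256, 289

The slot pattern repeats as AAABBB (period 6), so there are 2 interleaved tracks.
Track A = 4, 5, 9, 14, 23, 37: a Fibonacci-like recurrence a_n = a_{n-1} + a_{n-2}.
Track B = 81, 100, 121, 144, 169, 196: consecutive squares n² from n = 9.
Position 13 → track A, term 7 = 60.
Position 14 falls in track A as its term 8, giving 97.
Position 15 → track A, term 9 = 157.
Term 16 comes from track B (its 7th entry): 225.
Term 17 comes from track B (its 8th entry): 256.
Position 18 → track B, term 9 = 289.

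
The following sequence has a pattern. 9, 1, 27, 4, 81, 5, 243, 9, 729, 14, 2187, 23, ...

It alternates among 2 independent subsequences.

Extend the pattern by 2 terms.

Positions 1, 3, 5, … form one subsequence and positions 2, 4, 6, … form another.
Track A = 9, 27, 81, 243, 729, 2187: successive powers of 3.
Track B = 1, 4, 5, 9, 14, 23: Fibonacci-style (each term is the sum of the two before it).
Position 13 falls in track A as its term 7, giving 6561.
Term 14 comes from track B (its 7th entry): 37.

6561, 37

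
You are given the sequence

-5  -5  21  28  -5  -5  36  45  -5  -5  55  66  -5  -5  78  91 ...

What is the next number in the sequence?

-5

The slot pattern repeats as AABB (period 4), so there are 2 interleaved tracks.
Subsequence A = -5, -5, -5, -5, -5, -5, -5, -5: constant -5.
Subsequence B = 21, 28, 36, 45, 55, 66, 78, 91: triangular numbers starting at T_6.
Term 17 comes from subsequence A (its 9th entry): -5.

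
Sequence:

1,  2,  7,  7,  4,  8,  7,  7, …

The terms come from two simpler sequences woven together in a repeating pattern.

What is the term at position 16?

Positions follow the repeating pattern AABB; grouping by letter gives 2 tracks.
Track A: 1, 2, 4, 8. Powers of 2.
Track B: 7, 7, 7, 7. The constant sequence 7.
Position 16 falls in track B as its term 8, giving 7.

7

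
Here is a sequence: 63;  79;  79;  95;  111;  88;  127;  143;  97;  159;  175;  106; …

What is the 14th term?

207

The slot pattern repeats as AAB (period 3), so there are 2 interleaved tracks.
Subsequence A: 63, 79, 95, 111, 127, 143, 159, 175 — adding 16 each time.
Subsequence B: 79, 88, 97, 106 — arithmetic, step +9.
The 14th slot belongs to subsequence A; its 10th term is 207.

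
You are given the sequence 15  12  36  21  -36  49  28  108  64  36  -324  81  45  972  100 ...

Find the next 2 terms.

55, -2916

Read the sequence 3 terms at a time; column i is its own pattern.
Track A = 15, 21, 28, 36, 45: triangular numbers n(n+1)/2 for n = 5, 6, ….
Track B = 12, -36, 108, -324, 972: geometric, ×-3 each step.
Track C = 36, 49, 64, 81, 100: the squares 6², 7², 8², ….
The 16th slot belongs to track A; its 6th term is 55.
Term 17 comes from track B (its 6th entry): -2916.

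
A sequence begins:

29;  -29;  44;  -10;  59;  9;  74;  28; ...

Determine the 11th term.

104

Positions 1, 3, 5, … form one subsequence and positions 2, 4, 6, … form another.
Track A: 29, 44, 59, 74 — arithmetic, step +15.
Track B: -29, -10, 9, 28 — adding 19 each time.
Position 11 → track A, term 6 = 104.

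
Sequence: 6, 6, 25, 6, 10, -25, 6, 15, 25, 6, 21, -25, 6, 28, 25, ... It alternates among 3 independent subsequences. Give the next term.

6

Split by position mod 3: positions 1, 4, 7, … form one track, and each other residue class forms its own.
Stream A: 6, 6, 6, 6, 6. The constant sequence 6.
Stream B: 6, 10, 15, 21, 28. Triangular numbers n(n+1)/2 for n = 3, 4, ….
Stream C: 25, -25, 25, -25, 25. Oscillating between 25 and -25.
Position 16 → stream A, term 6 = 6.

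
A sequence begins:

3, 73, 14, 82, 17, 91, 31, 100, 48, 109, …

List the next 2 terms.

Split by position mod 2 into 2 tracks.
Track A: 3, 14, 17, 31, 48 — Fibonacci-style (each term is the sum of the two before it).
Track B: 73, 82, 91, 100, 109 — adding 9 each time.
The 11th slot belongs to track A; its 6th term is 79.
Position 12 → track B, term 6 = 118.

79, 118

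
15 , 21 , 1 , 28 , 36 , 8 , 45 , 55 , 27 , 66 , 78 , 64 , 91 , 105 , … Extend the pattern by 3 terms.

125, 120, 136

Reading positions in blocks of 3 reveals the pattern AAB — 2 tracks woven together.
Track A: 15, 21, 28, 36, 45, 55, 66, 78, 91, 105 — triangular numbers starting at T_5.
Track B: 1, 8, 27, 64 — the cubes 1³, 2³, 3³, ….
Position 15 falls in track B as its term 5, giving 125.
Position 16 → track A, term 11 = 120.
Term 17 comes from track A (its 12th entry): 136.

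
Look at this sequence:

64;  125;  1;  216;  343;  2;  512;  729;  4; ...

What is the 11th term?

1331

Positions follow the repeating pattern AAB; grouping by letter gives 2 tracks.
Subsequence A: 64, 125, 216, 343, 512, 729 (perfect cubes starting at 4³).
Subsequence B: 1, 2, 4 (powers of 2).
Position 11 falls in subsequence A as its term 8, giving 1331.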